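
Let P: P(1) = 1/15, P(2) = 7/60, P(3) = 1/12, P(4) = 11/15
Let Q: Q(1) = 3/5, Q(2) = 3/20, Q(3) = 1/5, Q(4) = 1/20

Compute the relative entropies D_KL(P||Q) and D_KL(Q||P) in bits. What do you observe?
D_KL(P||Q) = 2.4824 bits, D_KL(Q||P) = 2.0152 bits. The two directions give different values (D_KL(P||Q) exceeds D_KL(Q||P) by 0.4672 bits): KL divergence is asymmetric.

D_KL(P||Q) = Σ P(x) log₂(P(x)/Q(x))

Computing term by term:
  P(1)·log₂(P(1)/Q(1)) = (1/15)·log₂((1/15)/(3/5)) = -0.21133
  P(2)·log₂(P(2)/Q(2)) = (7/60)·log₂((7/60)/(3/20)) = -0.04230
  P(3)·log₂(P(3)/Q(3)) = (1/12)·log₂((1/12)/(1/5)) = -0.10525
  P(4)·log₂(P(4)/Q(4)) = (11/15)·log₂((11/15)/(1/20)) = 2.84128

D_KL(P||Q) = -0.21133 - 0.04230 - 0.10525 + 2.84128 = 2.48240 ≈ 2.4824 bits

D_KL(Q||P) = Σ Q(x) log₂(Q(x)/P(x))

Computing term by term:
  Q(1)·log₂(Q(1)/P(1)) = (3/5)·log₂((3/5)/(1/15)) = 1.90196
  Q(2)·log₂(Q(2)/P(2)) = (3/20)·log₂((3/20)/(7/60)) = 0.05439
  Q(3)·log₂(Q(3)/P(3)) = (1/5)·log₂((1/5)/(1/12)) = 0.25261
  Q(4)·log₂(Q(4)/P(4)) = (1/20)·log₂((1/20)/(11/15)) = -0.19372

D_KL(Q||P) = 1.90196 + 0.05439 + 0.25261 - 0.19372 = 2.01524 ≈ 2.0152 bits

These are NOT equal (difference: 0.4672 bits). KL divergence is asymmetric: D_KL(P||Q) ≠ D_KL(Q||P) in general.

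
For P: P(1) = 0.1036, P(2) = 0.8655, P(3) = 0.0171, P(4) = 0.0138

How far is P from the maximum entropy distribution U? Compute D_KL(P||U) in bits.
1.2951 bits

U(i) = 1/4 for all i

D_KL(P||U) = Σ P(x) log₂(P(x) / (1/4))
           = Σ P(x) log₂(P(x)) + log₂(4)
           = log₂(4) - H(P)

H(P) = -Σ P(x) log₂(P(x)):
  -P(1)·log₂(P(1)) = -(0.1036)·log₂(0.1036) = 0.33887
  -P(2)·log₂(P(2)) = -(0.8655)·log₂(0.8655) = 0.18037
  -P(3)·log₂(P(3)) = -(0.0171)·log₂(0.0171) = 0.10037
  -P(4)·log₂(P(4)) = -(0.0138)·log₂(0.0138) = 0.08527
H(P) = 0.33887 + 0.18037 + 0.10037 + 0.08527 = 0.70488 bits

log₂(4) = 2.00000 bits

D_KL(P||U) = 2.00000 - 0.70488 = 1.29512 ≈ 1.2951 bits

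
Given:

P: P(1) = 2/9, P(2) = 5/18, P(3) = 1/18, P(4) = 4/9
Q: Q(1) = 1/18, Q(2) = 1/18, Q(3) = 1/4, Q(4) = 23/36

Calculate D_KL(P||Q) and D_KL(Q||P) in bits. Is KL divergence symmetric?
D_KL(P||Q) = 0.7362 bits, D_KL(Q||P) = 0.6369 bits. No, KL divergence is not symmetric.

D_KL(P||Q) = Σ P(x) log₂(P(x)/Q(x))

Computing term by term:
  P(1)·log₂(P(1)/Q(1)) = (2/9)·log₂((2/9)/(1/18)) = 0.44444
  P(2)·log₂(P(2)/Q(2)) = (5/18)·log₂((5/18)/(1/18)) = 0.64498
  P(3)·log₂(P(3)/Q(3)) = (1/18)·log₂((1/18)/(1/4)) = -0.12055
  P(4)·log₂(P(4)/Q(4)) = (4/9)·log₂((4/9)/(23/36)) = -0.23269

D_KL(P||Q) = 0.44444 + 0.64498 - 0.12055 - 0.23269 = 0.73618 ≈ 0.7362 bits

D_KL(Q||P) = Σ Q(x) log₂(Q(x)/P(x))

Computing term by term:
  Q(1)·log₂(Q(1)/P(1)) = (1/18)·log₂((1/18)/(2/9)) = -0.11111
  Q(2)·log₂(Q(2)/P(2)) = (1/18)·log₂((1/18)/(5/18)) = -0.12900
  Q(3)·log₂(Q(3)/P(3)) = (1/4)·log₂((1/4)/(1/18)) = 0.54248
  Q(4)·log₂(Q(4)/P(4)) = (23/36)·log₂((23/36)/(4/9)) = 0.33450

D_KL(Q||P) = -0.11111 - 0.12900 + 0.54248 + 0.33450 = 0.63687 ≈ 0.6369 bits

These are NOT equal (difference: 0.0993 bits). KL divergence is asymmetric: D_KL(P||Q) ≠ D_KL(Q||P) in general.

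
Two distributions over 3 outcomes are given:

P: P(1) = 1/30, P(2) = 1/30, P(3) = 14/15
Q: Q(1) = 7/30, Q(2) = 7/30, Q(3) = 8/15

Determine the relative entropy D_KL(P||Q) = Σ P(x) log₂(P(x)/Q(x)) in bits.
0.5664 bits

D_KL(P||Q) = Σ P(x) log₂(P(x)/Q(x))

Computing term by term:
  P(1)·log₂(P(1)/Q(1)) = (1/30)·log₂((1/30)/(7/30)) = -0.09358
  P(2)·log₂(P(2)/Q(2)) = (1/30)·log₂((1/30)/(7/30)) = -0.09358
  P(3)·log₂(P(3)/Q(3)) = (14/15)·log₂((14/15)/(8/15)) = 0.75353

D_KL(P||Q) = -0.09358 - 0.09358 + 0.75353 = 0.56637 ≈ 0.5664 bits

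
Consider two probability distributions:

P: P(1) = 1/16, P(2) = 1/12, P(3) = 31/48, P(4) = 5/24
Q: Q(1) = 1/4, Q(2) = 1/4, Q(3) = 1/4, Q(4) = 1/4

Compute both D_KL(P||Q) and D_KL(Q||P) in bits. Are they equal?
D_KL(P||Q) = 0.5724 bits, D_KL(Q||P) = 0.6197 bits. No, they are not equal.

D_KL(P||Q) = Σ P(x) log₂(P(x)/Q(x))

Computing term by term:
  P(1)·log₂(P(1)/Q(1)) = (1/16)·log₂((1/16)/(1/4)) = -0.12500
  P(2)·log₂(P(2)/Q(2)) = (1/12)·log₂((1/12)/(1/4)) = -0.13208
  P(3)·log₂(P(3)/Q(3)) = (31/48)·log₂((31/48)/(1/4)) = 0.88430
  P(4)·log₂(P(4)/Q(4)) = (5/24)·log₂((5/24)/(1/4)) = -0.05480

D_KL(P||Q) = -0.12500 - 0.13208 + 0.88430 - 0.05480 = 0.57242 ≈ 0.5724 bits

D_KL(Q||P) = Σ Q(x) log₂(Q(x)/P(x))

Computing term by term:
  Q(1)·log₂(Q(1)/P(1)) = (1/4)·log₂((1/4)/(1/16)) = 0.50000
  Q(2)·log₂(Q(2)/P(2)) = (1/4)·log₂((1/4)/(1/12)) = 0.39624
  Q(3)·log₂(Q(3)/P(3)) = (1/4)·log₂((1/4)/(31/48)) = -0.34231
  Q(4)·log₂(Q(4)/P(4)) = (1/4)·log₂((1/4)/(5/24)) = 0.06576

D_KL(Q||P) = 0.50000 + 0.39624 - 0.34231 + 0.06576 = 0.61969 ≈ 0.6197 bits

These are NOT equal (difference: 0.0473 bits). KL divergence is asymmetric: D_KL(P||Q) ≠ D_KL(Q||P) in general.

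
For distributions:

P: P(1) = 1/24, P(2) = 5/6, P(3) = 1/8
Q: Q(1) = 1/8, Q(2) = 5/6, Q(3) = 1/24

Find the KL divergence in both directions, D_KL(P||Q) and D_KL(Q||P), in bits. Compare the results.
D_KL(P||Q) = 0.1321 bits, D_KL(Q||P) = 0.1321 bits. The two directions give exactly the same value for this pair.

D_KL(P||Q) = Σ P(x) log₂(P(x)/Q(x))

Computing term by term:
  P(1)·log₂(P(1)/Q(1)) = (1/24)·log₂((1/24)/(1/8)) = -0.06604
  P(2)·log₂(P(2)/Q(2)) = (5/6)·log₂((5/6)/(5/6)) = 0.00000
  P(3)·log₂(P(3)/Q(3)) = (1/8)·log₂((1/8)/(1/24)) = 0.19812

D_KL(P||Q) = -0.06604 + 0.00000 + 0.19812 = 0.13208 ≈ 0.1321 bits

D_KL(Q||P) = Σ Q(x) log₂(Q(x)/P(x))

Computing term by term:
  Q(1)·log₂(Q(1)/P(1)) = (1/8)·log₂((1/8)/(1/24)) = 0.19812
  Q(2)·log₂(Q(2)/P(2)) = (5/6)·log₂((5/6)/(5/6)) = 0.00000
  Q(3)·log₂(Q(3)/P(3)) = (1/24)·log₂((1/24)/(1/8)) = -0.06604

D_KL(Q||P) = 0.19812 + 0.00000 - 0.06604 = 0.13208 ≈ 0.1321 bits

These ARE equal here. Q is P with outcomes relabeled (Q(1) = P(3), Q(3) = P(1)) by a relabeling that is its own inverse, so the two sums contain exactly the same terms in a different order. This is a special case — KL divergence is not symmetric in general: D_KL(P||Q) ≠ D_KL(Q||P) for most P, Q.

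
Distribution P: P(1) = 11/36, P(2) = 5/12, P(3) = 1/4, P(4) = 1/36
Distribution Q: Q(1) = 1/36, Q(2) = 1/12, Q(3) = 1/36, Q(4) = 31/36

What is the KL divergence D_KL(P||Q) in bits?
2.6794 bits

D_KL(P||Q) = Σ P(x) log₂(P(x)/Q(x))

Computing term by term:
  P(1)·log₂(P(1)/Q(1)) = (11/36)·log₂((11/36)/(1/36)) = 1.05705
  P(2)·log₂(P(2)/Q(2)) = (5/12)·log₂((5/12)/(1/12)) = 0.96747
  P(3)·log₂(P(3)/Q(3)) = (1/4)·log₂((1/4)/(1/36)) = 0.79248
  P(4)·log₂(P(4)/Q(4)) = (1/36)·log₂((1/36)/(31/36)) = -0.13762

D_KL(P||Q) = 1.05705 + 0.96747 + 0.79248 - 0.13762 = 2.67938 ≈ 2.6794 bits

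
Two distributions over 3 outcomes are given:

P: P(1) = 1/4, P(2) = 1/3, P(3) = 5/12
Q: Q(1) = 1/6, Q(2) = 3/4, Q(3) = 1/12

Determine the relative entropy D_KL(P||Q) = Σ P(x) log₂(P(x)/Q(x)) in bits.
0.7237 bits

D_KL(P||Q) = Σ P(x) log₂(P(x)/Q(x))

Computing term by term:
  P(1)·log₂(P(1)/Q(1)) = (1/4)·log₂((1/4)/(1/6)) = 0.14624
  P(2)·log₂(P(2)/Q(2)) = (1/3)·log₂((1/3)/(3/4)) = -0.38998
  P(3)·log₂(P(3)/Q(3)) = (5/12)·log₂((5/12)/(1/12)) = 0.96747

D_KL(P||Q) = 0.14624 - 0.38998 + 0.96747 = 0.72373 ≈ 0.7237 bits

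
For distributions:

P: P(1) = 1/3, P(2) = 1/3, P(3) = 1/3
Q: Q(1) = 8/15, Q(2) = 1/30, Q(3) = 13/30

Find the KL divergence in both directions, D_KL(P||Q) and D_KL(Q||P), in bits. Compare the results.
D_KL(P||Q) = 0.7551 bits, D_KL(Q||P) = 0.4149 bits. D_KL(P||Q) is larger than D_KL(Q||P) by 0.3402 bits; the two directions differ.

D_KL(P||Q) = Σ P(x) log₂(P(x)/Q(x))

Computing term by term:
  P(1)·log₂(P(1)/Q(1)) = (1/3)·log₂((1/3)/(8/15)) = -0.22602
  P(2)·log₂(P(2)/Q(2)) = (1/3)·log₂((1/3)/(1/30)) = 1.10731
  P(3)·log₂(P(3)/Q(3)) = (1/3)·log₂((1/3)/(13/30)) = -0.12617

D_KL(P||Q) = -0.22602 + 1.10731 - 0.12617 = 0.75512 ≈ 0.7551 bits

D_KL(Q||P) = Σ Q(x) log₂(Q(x)/P(x))

Computing term by term:
  Q(1)·log₂(Q(1)/P(1)) = (8/15)·log₂((8/15)/(1/3)) = 0.36164
  Q(2)·log₂(Q(2)/P(2)) = (1/30)·log₂((1/30)/(1/3)) = -0.11073
  Q(3)·log₂(Q(3)/P(3)) = (13/30)·log₂((13/30)/(1/3)) = 0.16402

D_KL(Q||P) = 0.36164 - 0.11073 + 0.16402 = 0.41493 ≈ 0.4149 bits

These are NOT equal (difference: 0.3402 bits). KL divergence is asymmetric: D_KL(P||Q) ≠ D_KL(Q||P) in general.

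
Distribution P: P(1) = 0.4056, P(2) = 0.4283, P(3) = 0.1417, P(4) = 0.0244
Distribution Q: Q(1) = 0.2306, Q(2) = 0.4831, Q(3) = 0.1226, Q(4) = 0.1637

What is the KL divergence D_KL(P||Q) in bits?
0.2186 bits

D_KL(P||Q) = Σ P(x) log₂(P(x)/Q(x))

Computing term by term:
  P(1)·log₂(P(1)/Q(1)) = 0.4056·log₂(0.4056/0.2306) = 0.33043
  P(2)·log₂(P(2)/Q(2)) = 0.4283·log₂(0.4283/0.4831) = -0.07440
  P(3)·log₂(P(3)/Q(3)) = 0.1417·log₂(0.1417/0.1226) = 0.02960
  P(4)·log₂(P(4)/Q(4)) = 0.0244·log₂(0.0244/0.1637) = -0.06700

D_KL(P||Q) = 0.33043 - 0.07440 + 0.02960 - 0.06700 = 0.21863 ≈ 0.2186 bits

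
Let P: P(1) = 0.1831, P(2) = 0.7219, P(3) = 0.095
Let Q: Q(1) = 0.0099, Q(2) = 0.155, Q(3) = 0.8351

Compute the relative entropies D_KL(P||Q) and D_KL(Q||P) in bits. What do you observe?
D_KL(P||Q) = 2.0750 bits, D_KL(Q||P) = 2.2331 bits. The two directions give different values (D_KL(Q||P) exceeds D_KL(P||Q) by 0.1581 bits): KL divergence is asymmetric.

D_KL(P||Q) = Σ P(x) log₂(P(x)/Q(x))

Computing term by term:
  P(1)·log₂(P(1)/Q(1)) = 0.1831·log₂(0.1831/0.0099) = 0.77068
  P(2)·log₂(P(2)/Q(2)) = 0.7219·log₂(0.7219/0.155) = 1.60228
  P(3)·log₂(P(3)/Q(3)) = 0.095·log₂(0.095/0.8351) = -0.29792

D_KL(P||Q) = 0.77068 + 1.60228 - 0.29792 = 2.07504 ≈ 2.0750 bits

D_KL(Q||P) = Σ Q(x) log₂(Q(x)/P(x))

Computing term by term:
  Q(1)·log₂(Q(1)/P(1)) = 0.0099·log₂(0.0099/0.1831) = -0.04167
  Q(2)·log₂(Q(2)/P(2)) = 0.155·log₂(0.155/0.7219) = -0.34403
  Q(3)·log₂(Q(3)/P(3)) = 0.8351·log₂(0.8351/0.095) = 2.61883

D_KL(Q||P) = -0.04167 - 0.34403 + 2.61883 = 2.23313 ≈ 2.2331 bits

These are NOT equal (difference: 0.1581 bits). KL divergence is asymmetric: D_KL(P||Q) ≠ D_KL(Q||P) in general.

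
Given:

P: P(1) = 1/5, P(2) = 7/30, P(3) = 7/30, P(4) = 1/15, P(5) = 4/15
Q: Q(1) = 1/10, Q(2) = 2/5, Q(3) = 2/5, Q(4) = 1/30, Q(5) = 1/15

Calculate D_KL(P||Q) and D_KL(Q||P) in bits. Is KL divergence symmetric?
D_KL(P||Q) = 0.4371 bits, D_KL(Q||P) = 0.3554 bits. No, KL divergence is not symmetric.

D_KL(P||Q) = Σ P(x) log₂(P(x)/Q(x))

Computing term by term:
  P(1)·log₂(P(1)/Q(1)) = (1/5)·log₂((1/5)/(1/10)) = 0.20000
  P(2)·log₂(P(2)/Q(2)) = (7/30)·log₂((7/30)/(2/5)) = -0.18144
  P(3)·log₂(P(3)/Q(3)) = (7/30)·log₂((7/30)/(2/5)) = -0.18144
  P(4)·log₂(P(4)/Q(4)) = (1/15)·log₂((1/15)/(1/30)) = 0.06667
  P(5)·log₂(P(5)/Q(5)) = (4/15)·log₂((4/15)/(1/15)) = 0.53333

D_KL(P||Q) = 0.20000 - 0.18144 - 0.18144 + 0.06667 + 0.53333 = 0.43712 ≈ 0.4371 bits

D_KL(Q||P) = Σ Q(x) log₂(Q(x)/P(x))

Computing term by term:
  Q(1)·log₂(Q(1)/P(1)) = (1/10)·log₂((1/10)/(1/5)) = -0.10000
  Q(2)·log₂(Q(2)/P(2)) = (2/5)·log₂((2/5)/(7/30)) = 0.31104
  Q(3)·log₂(Q(3)/P(3)) = (2/5)·log₂((2/5)/(7/30)) = 0.31104
  Q(4)·log₂(Q(4)/P(4)) = (1/30)·log₂((1/30)/(1/15)) = -0.03333
  Q(5)·log₂(Q(5)/P(5)) = (1/15)·log₂((1/15)/(4/15)) = -0.13333

D_KL(Q||P) = -0.10000 + 0.31104 + 0.31104 - 0.03333 - 0.13333 = 0.35542 ≈ 0.3554 bits

These are NOT equal (difference: 0.0817 bits). KL divergence is asymmetric: D_KL(P||Q) ≠ D_KL(Q||P) in general.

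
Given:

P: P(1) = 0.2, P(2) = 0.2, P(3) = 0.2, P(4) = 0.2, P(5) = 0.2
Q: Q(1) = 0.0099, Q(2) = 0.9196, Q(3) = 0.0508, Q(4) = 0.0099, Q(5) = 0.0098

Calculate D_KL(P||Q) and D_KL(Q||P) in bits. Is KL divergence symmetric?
D_KL(P||Q) = 2.5600 bits, D_KL(Q||P) = 1.7951 bits. No, KL divergence is not symmetric.

D_KL(P||Q) = Σ P(x) log₂(P(x)/Q(x))

Computing term by term:
  P(1)·log₂(P(1)/Q(1)) = 0.2·log₂(0.2/0.0099) = 0.86729
  P(2)·log₂(P(2)/Q(2)) = 0.2·log₂(0.2/0.9196) = -0.44020
  P(3)·log₂(P(3)/Q(3)) = 0.2·log₂(0.2/0.0508) = 0.39542
  P(4)·log₂(P(4)/Q(4)) = 0.2·log₂(0.2/0.0099) = 0.86729
  P(5)·log₂(P(5)/Q(5)) = 0.2·log₂(0.2/0.0098) = 0.87021

D_KL(P||Q) = 0.86729 - 0.44020 + 0.39542 + 0.86729 + 0.87021 = 2.56001 ≈ 2.5600 bits

D_KL(Q||P) = Σ Q(x) log₂(Q(x)/P(x))

Computing term by term:
  Q(1)·log₂(Q(1)/P(1)) = 0.0099·log₂(0.0099/0.2) = -0.04293
  Q(2)·log₂(Q(2)/P(2)) = 0.9196·log₂(0.9196/0.2) = 2.02405
  Q(3)·log₂(Q(3)/P(3)) = 0.0508·log₂(0.0508/0.2) = -0.10044
  Q(4)·log₂(Q(4)/P(4)) = 0.0099·log₂(0.0099/0.2) = -0.04293
  Q(5)·log₂(Q(5)/P(5)) = 0.0098·log₂(0.0098/0.2) = -0.04264

D_KL(Q||P) = -0.04293 + 2.02405 - 0.10044 - 0.04293 - 0.04264 = 1.79511 ≈ 1.7951 bits

These are NOT equal (difference: 0.7649 bits). KL divergence is asymmetric: D_KL(P||Q) ≠ D_KL(Q||P) in general.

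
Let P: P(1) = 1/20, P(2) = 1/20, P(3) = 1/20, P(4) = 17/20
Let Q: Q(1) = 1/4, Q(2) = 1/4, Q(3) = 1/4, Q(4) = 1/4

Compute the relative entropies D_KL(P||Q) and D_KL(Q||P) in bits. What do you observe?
D_KL(P||Q) = 1.1524 bits, D_KL(Q||P) = 1.3001 bits. The two directions give different values (D_KL(Q||P) exceeds D_KL(P||Q) by 0.1477 bits): KL divergence is asymmetric.

D_KL(P||Q) = Σ P(x) log₂(P(x)/Q(x))

Computing term by term:
  P(1)·log₂(P(1)/Q(1)) = (1/20)·log₂((1/20)/(1/4)) = -0.11610
  P(2)·log₂(P(2)/Q(2)) = (1/20)·log₂((1/20)/(1/4)) = -0.11610
  P(3)·log₂(P(3)/Q(3)) = (1/20)·log₂((1/20)/(1/4)) = -0.11610
  P(4)·log₂(P(4)/Q(4)) = (17/20)·log₂((17/20)/(1/4)) = 1.50070

D_KL(P||Q) = -0.11610 - 0.11610 - 0.11610 + 1.50070 = 1.15240 ≈ 1.1524 bits

D_KL(Q||P) = Σ Q(x) log₂(Q(x)/P(x))

Computing term by term:
  Q(1)·log₂(Q(1)/P(1)) = (1/4)·log₂((1/4)/(1/20)) = 0.58048
  Q(2)·log₂(Q(2)/P(2)) = (1/4)·log₂((1/4)/(1/20)) = 0.58048
  Q(3)·log₂(Q(3)/P(3)) = (1/4)·log₂((1/4)/(1/20)) = 0.58048
  Q(4)·log₂(Q(4)/P(4)) = (1/4)·log₂((1/4)/(17/20)) = -0.44138

D_KL(Q||P) = 0.58048 + 0.58048 + 0.58048 - 0.44138 = 1.30006 ≈ 1.3001 bits

These are NOT equal (difference: 0.1477 bits). KL divergence is asymmetric: D_KL(P||Q) ≠ D_KL(Q||P) in general.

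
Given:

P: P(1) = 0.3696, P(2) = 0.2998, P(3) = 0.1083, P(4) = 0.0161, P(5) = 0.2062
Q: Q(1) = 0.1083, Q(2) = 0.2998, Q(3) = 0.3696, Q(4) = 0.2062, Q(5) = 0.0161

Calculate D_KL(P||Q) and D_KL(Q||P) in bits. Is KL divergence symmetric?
D_KL(P||Q) = 1.1621 bits, D_KL(Q||P) = 1.1621 bits. The two values coincide for this particular pair, but no — KL divergence is not symmetric in general.

D_KL(P||Q) = Σ P(x) log₂(P(x)/Q(x))

Computing term by term:
  P(1)·log₂(P(1)/Q(1)) = 0.3696·log₂(0.3696/0.1083) = 0.65454
  P(2)·log₂(P(2)/Q(2)) = 0.2998·log₂(0.2998/0.2998) = 0.00000
  P(3)·log₂(P(3)/Q(3)) = 0.1083·log₂(0.1083/0.3696) = -0.19179
  P(4)·log₂(P(4)/Q(4)) = 0.0161·log₂(0.0161/0.2062) = -0.05923
  P(5)·log₂(P(5)/Q(5)) = 0.2062·log₂(0.2062/0.0161) = 0.75859

D_KL(P||Q) = 0.65454 + 0.00000 - 0.19179 - 0.05923 + 0.75859 = 1.16211 ≈ 1.1621 bits

D_KL(Q||P) = Σ Q(x) log₂(Q(x)/P(x))

Computing term by term:
  Q(1)·log₂(Q(1)/P(1)) = 0.1083·log₂(0.1083/0.3696) = -0.19179
  Q(2)·log₂(Q(2)/P(2)) = 0.2998·log₂(0.2998/0.2998) = 0.00000
  Q(3)·log₂(Q(3)/P(3)) = 0.3696·log₂(0.3696/0.1083) = 0.65454
  Q(4)·log₂(Q(4)/P(4)) = 0.2062·log₂(0.2062/0.0161) = 0.75859
  Q(5)·log₂(Q(5)/P(5)) = 0.0161·log₂(0.0161/0.2062) = -0.05923

D_KL(Q||P) = -0.19179 + 0.00000 + 0.65454 + 0.75859 - 0.05923 = 1.16211 ≈ 1.1621 bits

These ARE equal here. Q is P with outcomes relabeled (Q(1) = P(3), Q(3) = P(1), Q(4) = P(5), Q(5) = P(4)) by a relabeling that is its own inverse, so the two sums contain exactly the same terms in a different order. This is a special case — KL divergence is not symmetric in general: D_KL(P||Q) ≠ D_KL(Q||P) for most P, Q.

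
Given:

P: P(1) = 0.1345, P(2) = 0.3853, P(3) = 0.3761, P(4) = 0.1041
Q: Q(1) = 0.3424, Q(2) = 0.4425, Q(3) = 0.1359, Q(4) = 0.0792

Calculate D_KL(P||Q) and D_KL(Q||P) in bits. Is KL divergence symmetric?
D_KL(P||Q) = 0.3351 bits, D_KL(Q||P) = 0.3191 bits. No, KL divergence is not symmetric.

D_KL(P||Q) = Σ P(x) log₂(P(x)/Q(x))

Computing term by term:
  P(1)·log₂(P(1)/Q(1)) = 0.1345·log₂(0.1345/0.3424) = -0.18132
  P(2)·log₂(P(2)/Q(2)) = 0.3853·log₂(0.3853/0.4425) = -0.07694
  P(3)·log₂(P(3)/Q(3)) = 0.3761·log₂(0.3761/0.1359) = 0.55233
  P(4)·log₂(P(4)/Q(4)) = 0.1041·log₂(0.1041/0.0792) = 0.04106

D_KL(P||Q) = -0.18132 - 0.07694 + 0.55233 + 0.04106 = 0.33513 ≈ 0.3351 bits

D_KL(Q||P) = Σ Q(x) log₂(Q(x)/P(x))

Computing term by term:
  Q(1)·log₂(Q(1)/P(1)) = 0.3424·log₂(0.3424/0.1345) = 0.46158
  Q(2)·log₂(Q(2)/P(2)) = 0.4425·log₂(0.4425/0.3853) = 0.08837
  Q(3)·log₂(Q(3)/P(3)) = 0.1359·log₂(0.1359/0.3761) = -0.19958
  Q(4)·log₂(Q(4)/P(4)) = 0.0792·log₂(0.0792/0.1041) = -0.03124

D_KL(Q||P) = 0.46158 + 0.08837 - 0.19958 - 0.03124 = 0.31913 ≈ 0.3191 bits

These are NOT equal (difference: 0.0160 bits). KL divergence is asymmetric: D_KL(P||Q) ≠ D_KL(Q||P) in general.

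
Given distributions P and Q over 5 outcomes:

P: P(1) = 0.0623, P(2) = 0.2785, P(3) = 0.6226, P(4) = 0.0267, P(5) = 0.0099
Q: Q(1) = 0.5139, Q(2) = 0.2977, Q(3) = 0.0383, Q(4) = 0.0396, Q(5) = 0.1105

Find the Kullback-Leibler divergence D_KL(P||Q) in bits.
2.2386 bits

D_KL(P||Q) = Σ P(x) log₂(P(x)/Q(x))

Computing term by term:
  P(1)·log₂(P(1)/Q(1)) = 0.0623·log₂(0.0623/0.5139) = -0.18965
  P(2)·log₂(P(2)/Q(2)) = 0.2785·log₂(0.2785/0.2977) = -0.02679
  P(3)·log₂(P(3)/Q(3)) = 0.6226·log₂(0.6226/0.0383) = 2.50465
  P(4)·log₂(P(4)/Q(4)) = 0.0267·log₂(0.0267/0.0396) = -0.01518
  P(5)·log₂(P(5)/Q(5)) = 0.0099·log₂(0.0099/0.1105) = -0.03446

D_KL(P||Q) = -0.18965 - 0.02679 + 2.50465 - 0.01518 - 0.03446 = 2.23857 ≈ 2.2386 bits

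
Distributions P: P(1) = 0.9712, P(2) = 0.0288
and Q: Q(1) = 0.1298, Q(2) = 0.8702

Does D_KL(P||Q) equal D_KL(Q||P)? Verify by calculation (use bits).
D_KL(P||Q) = 2.6782 bits, D_KL(Q||P) = 3.9021 bits. No — D_KL(P||Q) ≠ D_KL(Q||P) for this pair.

D_KL(P||Q) = Σ P(x) log₂(P(x)/Q(x))

Computing term by term:
  P(1)·log₂(P(1)/Q(1)) = 0.9712·log₂(0.9712/0.1298) = 2.81986
  P(2)·log₂(P(2)/Q(2)) = 0.0288·log₂(0.0288/0.8702) = -0.14162

D_KL(P||Q) = 2.81986 - 0.14162 = 2.67824 ≈ 2.6782 bits

D_KL(Q||P) = Σ Q(x) log₂(Q(x)/P(x))

Computing term by term:
  Q(1)·log₂(Q(1)/P(1)) = 0.1298·log₂(0.1298/0.9712) = -0.37687
  Q(2)·log₂(Q(2)/P(2)) = 0.8702·log₂(0.8702/0.0288) = 4.27895

D_KL(Q||P) = -0.37687 + 4.27895 = 3.90208 ≈ 3.9021 bits

These are NOT equal (difference: 1.2239 bits). KL divergence is asymmetric: D_KL(P||Q) ≠ D_KL(Q||P) in general.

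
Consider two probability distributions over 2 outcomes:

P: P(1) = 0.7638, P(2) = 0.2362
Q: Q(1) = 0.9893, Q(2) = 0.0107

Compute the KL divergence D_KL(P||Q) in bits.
0.7694 bits

D_KL(P||Q) = Σ P(x) log₂(P(x)/Q(x))

Computing term by term:
  P(1)·log₂(P(1)/Q(1)) = 0.7638·log₂(0.7638/0.9893) = -0.28506
  P(2)·log₂(P(2)/Q(2)) = 0.2362·log₂(0.2362/0.0107) = 1.05447

D_KL(P||Q) = -0.28506 + 1.05447 = 0.76941 ≈ 0.7694 bits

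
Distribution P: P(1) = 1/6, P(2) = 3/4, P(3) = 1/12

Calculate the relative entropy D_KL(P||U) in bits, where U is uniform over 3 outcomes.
0.5441 bits

U(i) = 1/3 for all i

D_KL(P||U) = Σ P(x) log₂(P(x) / (1/3))
           = Σ P(x) log₂(P(x)) + log₂(3)
           = log₂(3) - H(P)

H(P) = -Σ P(x) log₂(P(x)):
  -P(1)·log₂(P(1)) = -(1/6)·log₂(1/6) = 0.43083
  -P(2)·log₂(P(2)) = -(3/4)·log₂(3/4) = 0.31128
  -P(3)·log₂(P(3)) = -(1/12)·log₂(1/12) = 0.29875
H(P) = 0.43083 + 0.31128 + 0.29875 = 1.04086 bits

log₂(3) = 1.58496 bits

D_KL(P||U) = 1.58496 - 1.04086 = 0.54410 ≈ 0.5441 bits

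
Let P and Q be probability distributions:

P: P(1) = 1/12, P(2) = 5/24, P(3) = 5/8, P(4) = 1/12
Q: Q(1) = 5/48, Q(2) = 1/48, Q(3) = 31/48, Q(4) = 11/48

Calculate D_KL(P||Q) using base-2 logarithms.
0.5141 bits

D_KL(P||Q) = Σ P(x) log₂(P(x)/Q(x))

Computing term by term:
  P(1)·log₂(P(1)/Q(1)) = (1/12)·log₂((1/12)/(5/48)) = -0.02683
  P(2)·log₂(P(2)/Q(2)) = (5/24)·log₂((5/24)/(1/48)) = 0.69207
  P(3)·log₂(P(3)/Q(3)) = (5/8)·log₂((5/8)/(31/48)) = -0.02957
  P(4)·log₂(P(4)/Q(4)) = (1/12)·log₂((1/12)/(11/48)) = -0.12162

D_KL(P||Q) = -0.02683 + 0.69207 - 0.02957 - 0.12162 = 0.51405 ≈ 0.5141 bits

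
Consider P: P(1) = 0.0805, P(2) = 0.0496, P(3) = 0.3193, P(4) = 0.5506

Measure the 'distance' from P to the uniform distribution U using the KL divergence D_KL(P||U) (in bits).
0.4925 bits

U(i) = 1/4 for all i

D_KL(P||U) = Σ P(x) log₂(P(x) / (1/4))
           = Σ P(x) log₂(P(x)) + log₂(4)
           = log₂(4) - H(P)

H(P) = -Σ P(x) log₂(P(x)):
  -P(1)·log₂(P(1)) = -(0.0805)·log₂(0.0805) = 0.29261
  -P(2)·log₂(P(2)) = -(0.0496)·log₂(0.0496) = 0.21494
  -P(3)·log₂(P(3)) = -(0.3193)·log₂(0.3193) = 0.52589
  -P(4)·log₂(P(4)) = -(0.5506)·log₂(0.5506) = 0.47402
H(P) = 0.29261 + 0.21494 + 0.52589 + 0.47402 = 1.50746 bits

log₂(4) = 2.00000 bits

D_KL(P||U) = 2.00000 - 1.50746 = 0.49254 ≈ 0.4925 bits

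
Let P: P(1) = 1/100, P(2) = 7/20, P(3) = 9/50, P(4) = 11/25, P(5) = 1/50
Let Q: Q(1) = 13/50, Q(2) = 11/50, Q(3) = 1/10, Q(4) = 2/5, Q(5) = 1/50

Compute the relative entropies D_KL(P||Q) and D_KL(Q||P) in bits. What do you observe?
D_KL(P||Q) = 0.4006 bits, D_KL(Q||P) = 0.9349 bits. The two directions give different values (D_KL(Q||P) exceeds D_KL(P||Q) by 0.5343 bits): KL divergence is asymmetric.

D_KL(P||Q) = Σ P(x) log₂(P(x)/Q(x))

Computing term by term:
  P(1)·log₂(P(1)/Q(1)) = (1/100)·log₂((1/100)/(13/50)) = -0.04700
  P(2)·log₂(P(2)/Q(2)) = (7/20)·log₂((7/20)/(11/50)) = 0.23445
  P(3)·log₂(P(3)/Q(3)) = (9/50)·log₂((9/50)/(1/10)) = 0.15264
  P(4)·log₂(P(4)/Q(4)) = (11/25)·log₂((11/25)/(2/5)) = 0.06050
  P(5)·log₂(P(5)/Q(5)) = (1/50)·log₂((1/50)/(1/50)) = 0.00000

D_KL(P||Q) = -0.04700 + 0.23445 + 0.15264 + 0.06050 + 0.00000 = 0.40059 ≈ 0.4006 bits

D_KL(Q||P) = Σ Q(x) log₂(Q(x)/P(x))

Computing term by term:
  Q(1)·log₂(Q(1)/P(1)) = (13/50)·log₂((13/50)/(1/100)) = 1.22211
  Q(2)·log₂(Q(2)/P(2)) = (11/50)·log₂((11/50)/(7/20)) = -0.14737
  Q(3)·log₂(Q(3)/P(3)) = (1/10)·log₂((1/10)/(9/50)) = -0.08480
  Q(4)·log₂(Q(4)/P(4)) = (2/5)·log₂((2/5)/(11/25)) = -0.05500
  Q(5)·log₂(Q(5)/P(5)) = (1/50)·log₂((1/50)/(1/50)) = 0.00000

D_KL(Q||P) = 1.22211 - 0.14737 - 0.08480 - 0.05500 + 0.00000 = 0.93494 ≈ 0.9349 bits

These are NOT equal (difference: 0.5343 bits). KL divergence is asymmetric: D_KL(P||Q) ≠ D_KL(Q||P) in general.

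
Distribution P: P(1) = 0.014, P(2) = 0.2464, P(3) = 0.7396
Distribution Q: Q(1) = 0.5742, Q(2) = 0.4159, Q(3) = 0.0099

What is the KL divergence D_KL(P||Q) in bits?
4.3416 bits

D_KL(P||Q) = Σ P(x) log₂(P(x)/Q(x))

Computing term by term:
  P(1)·log₂(P(1)/Q(1)) = 0.014·log₂(0.014/0.5742) = -0.07501
  P(2)·log₂(P(2)/Q(2)) = 0.2464·log₂(0.2464/0.4159) = -0.18609
  P(3)·log₂(P(3)/Q(3)) = 0.7396·log₂(0.7396/0.0099) = 4.60266

D_KL(P||Q) = -0.07501 - 0.18609 + 4.60266 = 4.34156 ≈ 4.3416 bits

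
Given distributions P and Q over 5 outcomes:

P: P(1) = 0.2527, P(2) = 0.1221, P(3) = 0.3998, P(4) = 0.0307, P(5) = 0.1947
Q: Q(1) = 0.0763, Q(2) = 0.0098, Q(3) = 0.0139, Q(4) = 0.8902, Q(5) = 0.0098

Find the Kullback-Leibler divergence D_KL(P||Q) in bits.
3.5089 bits

D_KL(P||Q) = Σ P(x) log₂(P(x)/Q(x))

Computing term by term:
  P(1)·log₂(P(1)/Q(1)) = 0.2527·log₂(0.2527/0.0763) = 0.43658
  P(2)·log₂(P(2)/Q(2)) = 0.1221·log₂(0.1221/0.0098) = 0.44434
  P(3)·log₂(P(3)/Q(3)) = 0.3998·log₂(0.3998/0.0139) = 1.93748
  P(4)·log₂(P(4)/Q(4)) = 0.0307·log₂(0.0307/0.8902) = -0.14914
  P(5)·log₂(P(5)/Q(5)) = 0.1947·log₂(0.1947/0.0098) = 0.83961

D_KL(P||Q) = 0.43658 + 0.44434 + 1.93748 - 0.14914 + 0.83961 = 3.50887 ≈ 3.5089 bits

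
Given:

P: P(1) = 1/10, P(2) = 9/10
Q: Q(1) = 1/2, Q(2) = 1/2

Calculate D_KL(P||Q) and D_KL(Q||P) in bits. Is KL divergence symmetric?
D_KL(P||Q) = 0.5310 bits, D_KL(Q||P) = 0.7370 bits. No, KL divergence is not symmetric.

D_KL(P||Q) = Σ P(x) log₂(P(x)/Q(x))

Computing term by term:
  P(1)·log₂(P(1)/Q(1)) = (1/10)·log₂((1/10)/(1/2)) = -0.23219
  P(2)·log₂(P(2)/Q(2)) = (9/10)·log₂((9/10)/(1/2)) = 0.76320

D_KL(P||Q) = -0.23219 + 0.76320 = 0.53101 ≈ 0.5310 bits

D_KL(Q||P) = Σ Q(x) log₂(Q(x)/P(x))

Computing term by term:
  Q(1)·log₂(Q(1)/P(1)) = (1/2)·log₂((1/2)/(1/10)) = 1.16096
  Q(2)·log₂(Q(2)/P(2)) = (1/2)·log₂((1/2)/(9/10)) = -0.42400

D_KL(Q||P) = 1.16096 - 0.42400 = 0.73696 ≈ 0.7370 bits

These are NOT equal (difference: 0.2060 bits). KL divergence is asymmetric: D_KL(P||Q) ≠ D_KL(Q||P) in general.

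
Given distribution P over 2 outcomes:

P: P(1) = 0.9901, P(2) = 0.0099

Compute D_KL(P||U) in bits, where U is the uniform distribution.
0.9199 bits

U(i) = 1/2 for all i

D_KL(P||U) = Σ P(x) log₂(P(x) / (1/2))
           = Σ P(x) log₂(P(x)) + log₂(2)
           = log₂(2) - H(P)

H(P) = -Σ P(x) log₂(P(x)):
  -P(1)·log₂(P(1)) = -(0.9901)·log₂(0.9901) = 0.01421
  -P(2)·log₂(P(2)) = -(0.0099)·log₂(0.0099) = 0.06592
H(P) = 0.01421 + 0.06592 = 0.08013 bits

log₂(2) = 1.00000 bits

D_KL(P||U) = 1.00000 - 0.08013 = 0.91987 ≈ 0.9199 bits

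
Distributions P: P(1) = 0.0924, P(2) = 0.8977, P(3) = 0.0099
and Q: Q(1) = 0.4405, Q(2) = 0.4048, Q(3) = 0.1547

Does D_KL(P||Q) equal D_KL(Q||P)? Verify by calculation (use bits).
D_KL(P||Q) = 0.7840 bits, D_KL(Q||P) = 1.1409 bits. No — D_KL(P||Q) ≠ D_KL(Q||P) for this pair.

D_KL(P||Q) = Σ P(x) log₂(P(x)/Q(x))

Computing term by term:
  P(1)·log₂(P(1)/Q(1)) = 0.0924·log₂(0.0924/0.4405) = -0.20819
  P(2)·log₂(P(2)/Q(2)) = 0.8977·log₂(0.8977/0.4048) = 1.03148
  P(3)·log₂(P(3)/Q(3)) = 0.0099·log₂(0.0099/0.1547) = -0.03926

D_KL(P||Q) = -0.20819 + 1.03148 - 0.03926 = 0.78403 ≈ 0.7840 bits

D_KL(Q||P) = Σ Q(x) log₂(Q(x)/P(x))

Computing term by term:
  Q(1)·log₂(Q(1)/P(1)) = 0.4405·log₂(0.4405/0.0924) = 0.99252
  Q(2)·log₂(Q(2)/P(2)) = 0.4048·log₂(0.4048/0.8977) = -0.46512
  Q(3)·log₂(Q(3)/P(3)) = 0.1547·log₂(0.1547/0.0099) = 0.61352

D_KL(Q||P) = 0.99252 - 0.46512 + 0.61352 = 1.14092 ≈ 1.1409 bits

These are NOT equal (difference: 0.3569 bits). KL divergence is asymmetric: D_KL(P||Q) ≠ D_KL(Q||P) in general.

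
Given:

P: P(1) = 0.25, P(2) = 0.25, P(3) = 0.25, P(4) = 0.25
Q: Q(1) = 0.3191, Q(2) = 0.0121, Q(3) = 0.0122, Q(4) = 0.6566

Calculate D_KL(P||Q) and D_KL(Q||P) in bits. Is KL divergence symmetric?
D_KL(P||Q) = 1.7452 bits, D_KL(Q||P) = 0.9210 bits. No, KL divergence is not symmetric.

D_KL(P||Q) = Σ P(x) log₂(P(x)/Q(x))

Computing term by term:
  P(1)·log₂(P(1)/Q(1)) = 0.25·log₂(0.25/0.3191) = -0.08802
  P(2)·log₂(P(2)/Q(2)) = 0.25·log₂(0.25/0.0121) = 1.09221
  P(3)·log₂(P(3)/Q(3)) = 0.25·log₂(0.25/0.0122) = 1.08924
  P(4)·log₂(P(4)/Q(4)) = 0.25·log₂(0.25/0.6566) = -0.34827

D_KL(P||Q) = -0.08802 + 1.09221 + 1.08924 - 0.34827 = 1.74516 ≈ 1.7452 bits

D_KL(Q||P) = Σ Q(x) log₂(Q(x)/P(x))

Computing term by term:
  Q(1)·log₂(Q(1)/P(1)) = 0.3191·log₂(0.3191/0.25) = 0.11235
  Q(2)·log₂(Q(2)/P(2)) = 0.0121·log₂(0.0121/0.25) = -0.05286
  Q(3)·log₂(Q(3)/P(3)) = 0.0122·log₂(0.0122/0.25) = -0.05316
  Q(4)·log₂(Q(4)/P(4)) = 0.6566·log₂(0.6566/0.25) = 0.91470

D_KL(Q||P) = 0.11235 - 0.05286 - 0.05316 + 0.91470 = 0.92103 ≈ 0.9210 bits

These are NOT equal (difference: 0.8242 bits). KL divergence is asymmetric: D_KL(P||Q) ≠ D_KL(Q||P) in general.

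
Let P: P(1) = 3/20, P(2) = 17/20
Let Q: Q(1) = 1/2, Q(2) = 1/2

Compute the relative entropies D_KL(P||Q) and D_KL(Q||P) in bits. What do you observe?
D_KL(P||Q) = 0.3902 bits, D_KL(Q||P) = 0.4857 bits. The two directions give different values (D_KL(Q||P) exceeds D_KL(P||Q) by 0.0955 bits): KL divergence is asymmetric.

D_KL(P||Q) = Σ P(x) log₂(P(x)/Q(x))

Computing term by term:
  P(1)·log₂(P(1)/Q(1)) = (3/20)·log₂((3/20)/(1/2)) = -0.26054
  P(2)·log₂(P(2)/Q(2)) = (17/20)·log₂((17/20)/(1/2)) = 0.65070

D_KL(P||Q) = -0.26054 + 0.65070 = 0.39016 ≈ 0.3902 bits

D_KL(Q||P) = Σ Q(x) log₂(Q(x)/P(x))

Computing term by term:
  Q(1)·log₂(Q(1)/P(1)) = (1/2)·log₂((1/2)/(3/20)) = 0.86848
  Q(2)·log₂(Q(2)/P(2)) = (1/2)·log₂((1/2)/(17/20)) = -0.38277

D_KL(Q||P) = 0.86848 - 0.38277 = 0.48571 ≈ 0.4857 bits

These are NOT equal (difference: 0.0955 bits). KL divergence is asymmetric: D_KL(P||Q) ≠ D_KL(Q||P) in general.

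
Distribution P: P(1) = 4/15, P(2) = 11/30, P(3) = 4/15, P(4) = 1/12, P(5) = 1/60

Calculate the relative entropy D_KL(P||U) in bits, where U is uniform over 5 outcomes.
0.3770 bits

U(i) = 1/5 for all i

D_KL(P||U) = Σ P(x) log₂(P(x) / (1/5))
           = Σ P(x) log₂(P(x)) + log₂(5)
           = log₂(5) - H(P)

H(P) = -Σ P(x) log₂(P(x)):
  -P(1)·log₂(P(1)) = -(4/15)·log₂(4/15) = 0.50850
  -P(2)·log₂(P(2)) = -(11/30)·log₂(11/30) = 0.53073
  -P(3)·log₂(P(3)) = -(4/15)·log₂(4/15) = 0.50850
  -P(4)·log₂(P(4)) = -(1/12)·log₂(1/12) = 0.29875
  -P(5)·log₂(P(5)) = -(1/60)·log₂(1/60) = 0.09845
H(P) = 0.50850 + 0.53073 + 0.50850 + 0.29875 + 0.09845 = 1.94493 bits

log₂(5) = 2.32193 bits

D_KL(P||U) = 2.32193 - 1.94493 = 0.37700 ≈ 0.3770 bits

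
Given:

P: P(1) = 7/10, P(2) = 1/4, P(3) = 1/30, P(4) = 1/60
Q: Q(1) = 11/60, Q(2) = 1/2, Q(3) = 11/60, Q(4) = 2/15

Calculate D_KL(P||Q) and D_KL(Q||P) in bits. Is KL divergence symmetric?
D_KL(P||Q) = 0.9710 bits, D_KL(Q||P) = 0.9965 bits. No, KL divergence is not symmetric.

D_KL(P||Q) = Σ P(x) log₂(P(x)/Q(x))

Computing term by term:
  P(1)·log₂(P(1)/Q(1)) = (7/10)·log₂((7/10)/(11/60)) = 1.35302
  P(2)·log₂(P(2)/Q(2)) = (1/4)·log₂((1/4)/(1/2)) = -0.25000
  P(3)·log₂(P(3)/Q(3)) = (1/30)·log₂((1/30)/(11/60)) = -0.08198
  P(4)·log₂(P(4)/Q(4)) = (1/60)·log₂((1/60)/(2/15)) = -0.05000

D_KL(P||Q) = 1.35302 - 0.25000 - 0.08198 - 0.05000 = 0.97104 ≈ 0.9710 bits

D_KL(Q||P) = Σ Q(x) log₂(Q(x)/P(x))

Computing term by term:
  Q(1)·log₂(Q(1)/P(1)) = (11/60)·log₂((11/60)/(7/10)) = -0.35436
  Q(2)·log₂(Q(2)/P(2)) = (1/2)·log₂((1/2)/(1/4)) = 0.50000
  Q(3)·log₂(Q(3)/P(3)) = (11/60)·log₂((11/60)/(1/30)) = 0.45090
  Q(4)·log₂(Q(4)/P(4)) = (2/15)·log₂((2/15)/(1/60)) = 0.40000

D_KL(Q||P) = -0.35436 + 0.50000 + 0.45090 + 0.40000 = 0.99654 ≈ 0.9965 bits

These are NOT equal (difference: 0.0255 bits). KL divergence is asymmetric: D_KL(P||Q) ≠ D_KL(Q||P) in general.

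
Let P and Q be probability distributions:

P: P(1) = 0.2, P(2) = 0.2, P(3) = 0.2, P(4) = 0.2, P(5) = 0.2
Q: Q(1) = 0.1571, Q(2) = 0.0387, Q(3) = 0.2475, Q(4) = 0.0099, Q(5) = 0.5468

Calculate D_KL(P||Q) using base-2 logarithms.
1.0592 bits

D_KL(P||Q) = Σ P(x) log₂(P(x)/Q(x))

Computing term by term:
  P(1)·log₂(P(1)/Q(1)) = 0.2·log₂(0.2/0.1571) = 0.06966
  P(2)·log₂(P(2)/Q(2)) = 0.2·log₂(0.2/0.0387) = 0.47392
  P(3)·log₂(P(3)/Q(3)) = 0.2·log₂(0.2/0.2475) = -0.06149
  P(4)·log₂(P(4)/Q(4)) = 0.2·log₂(0.2/0.0099) = 0.86729
  P(5)·log₂(P(5)/Q(5)) = 0.2·log₂(0.2/0.5468) = -0.29020

D_KL(P||Q) = 0.06966 + 0.47392 - 0.06149 + 0.86729 - 0.29020 = 1.05918 ≈ 1.0592 bits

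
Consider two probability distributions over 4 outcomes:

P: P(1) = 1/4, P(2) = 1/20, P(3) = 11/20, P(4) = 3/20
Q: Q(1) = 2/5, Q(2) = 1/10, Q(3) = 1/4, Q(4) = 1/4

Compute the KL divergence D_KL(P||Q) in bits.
0.2956 bits

D_KL(P||Q) = Σ P(x) log₂(P(x)/Q(x))

Computing term by term:
  P(1)·log₂(P(1)/Q(1)) = (1/4)·log₂((1/4)/(2/5)) = -0.16952
  P(2)·log₂(P(2)/Q(2)) = (1/20)·log₂((1/20)/(1/10)) = -0.05000
  P(3)·log₂(P(3)/Q(3)) = (11/20)·log₂((11/20)/(1/4)) = 0.62563
  P(4)·log₂(P(4)/Q(4)) = (3/20)·log₂((3/20)/(1/4)) = -0.11054

D_KL(P||Q) = -0.16952 - 0.05000 + 0.62563 - 0.11054 = 0.29557 ≈ 0.2956 bits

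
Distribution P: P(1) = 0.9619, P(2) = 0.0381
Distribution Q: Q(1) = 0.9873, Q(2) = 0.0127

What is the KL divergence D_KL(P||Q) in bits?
0.0242 bits

D_KL(P||Q) = Σ P(x) log₂(P(x)/Q(x))

Computing term by term:
  P(1)·log₂(P(1)/Q(1)) = 0.9619·log₂(0.9619/0.9873) = -0.03617
  P(2)·log₂(P(2)/Q(2)) = 0.0381·log₂(0.0381/0.0127) = 0.06039

D_KL(P||Q) = -0.03617 + 0.06039 = 0.02422 ≈ 0.0242 bits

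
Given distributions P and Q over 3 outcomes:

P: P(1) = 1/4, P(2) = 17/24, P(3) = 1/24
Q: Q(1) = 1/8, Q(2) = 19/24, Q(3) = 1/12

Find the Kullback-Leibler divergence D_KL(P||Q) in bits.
0.0947 bits

D_KL(P||Q) = Σ P(x) log₂(P(x)/Q(x))

Computing term by term:
  P(1)·log₂(P(1)/Q(1)) = (1/4)·log₂((1/4)/(1/8)) = 0.25000
  P(2)·log₂(P(2)/Q(2)) = (17/24)·log₂((17/24)/(19/24)) = -0.11366
  P(3)·log₂(P(3)/Q(3)) = (1/24)·log₂((1/24)/(1/12)) = -0.04167

D_KL(P||Q) = 0.25000 - 0.11366 - 0.04167 = 0.09467 ≈ 0.0947 bits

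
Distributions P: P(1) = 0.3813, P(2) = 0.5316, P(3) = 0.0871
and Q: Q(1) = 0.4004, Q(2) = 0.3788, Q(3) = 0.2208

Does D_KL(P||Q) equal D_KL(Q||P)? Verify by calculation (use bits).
D_KL(P||Q) = 0.1161 bits, D_KL(Q||P) = 0.1393 bits. No — D_KL(P||Q) ≠ D_KL(Q||P) for this pair.

D_KL(P||Q) = Σ P(x) log₂(P(x)/Q(x))

Computing term by term:
  P(1)·log₂(P(1)/Q(1)) = 0.3813·log₂(0.3813/0.4004) = -0.02689
  P(2)·log₂(P(2)/Q(2)) = 0.5316·log₂(0.5316/0.3788) = 0.25990
  P(3)·log₂(P(3)/Q(3)) = 0.0871·log₂(0.0871/0.2208) = -0.11689

D_KL(P||Q) = -0.02689 + 0.25990 - 0.11689 = 0.11612 ≈ 0.1161 bits

D_KL(Q||P) = Σ Q(x) log₂(Q(x)/P(x))

Computing term by term:
  Q(1)·log₂(Q(1)/P(1)) = 0.4004·log₂(0.4004/0.3813) = 0.02823
  Q(2)·log₂(Q(2)/P(2)) = 0.3788·log₂(0.3788/0.5316) = -0.18520
  Q(3)·log₂(Q(3)/P(3)) = 0.2208·log₂(0.2208/0.0871) = 0.29631

D_KL(Q||P) = 0.02823 - 0.18520 + 0.29631 = 0.13934 ≈ 0.1393 bits

These are NOT equal (difference: 0.0232 bits). KL divergence is asymmetric: D_KL(P||Q) ≠ D_KL(Q||P) in general.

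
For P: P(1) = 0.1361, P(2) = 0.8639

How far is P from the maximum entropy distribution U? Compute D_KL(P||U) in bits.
0.4261 bits

U(i) = 1/2 for all i

D_KL(P||U) = Σ P(x) log₂(P(x) / (1/2))
           = Σ P(x) log₂(P(x)) + log₂(2)
           = log₂(2) - H(P)

H(P) = -Σ P(x) log₂(P(x)):
  -P(1)·log₂(P(1)) = -(0.1361)·log₂(0.1361) = 0.39160
  -P(2)·log₂(P(2)) = -(0.8639)·log₂(0.8639) = 0.18234
H(P) = 0.39160 + 0.18234 = 0.57394 bits

log₂(2) = 1.00000 bits

D_KL(P||U) = 1.00000 - 0.57394 = 0.42606 ≈ 0.4261 bits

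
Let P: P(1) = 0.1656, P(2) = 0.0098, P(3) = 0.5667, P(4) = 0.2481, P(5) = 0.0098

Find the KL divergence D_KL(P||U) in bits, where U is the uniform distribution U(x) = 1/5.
0.7983 bits

U(i) = 1/5 for all i

D_KL(P||U) = Σ P(x) log₂(P(x) / (1/5))
           = Σ P(x) log₂(P(x)) + log₂(5)
           = log₂(5) - H(P)

H(P) = -Σ P(x) log₂(P(x)):
  -P(1)·log₂(P(1)) = -(0.1656)·log₂(0.1656) = 0.42960
  -P(2)·log₂(P(2)) = -(0.0098)·log₂(0.0098) = 0.06540
  -P(3)·log₂(P(3)) = -(0.5667)·log₂(0.5667) = 0.46432
  -P(4)·log₂(P(4)) = -(0.2481)·log₂(0.2481) = 0.49893
  -P(5)·log₂(P(5)) = -(0.0098)·log₂(0.0098) = 0.06540
H(P) = 0.42960 + 0.06540 + 0.46432 + 0.49893 + 0.06540 = 1.52365 bits

log₂(5) = 2.32193 bits

D_KL(P||U) = 2.32193 - 1.52365 = 0.79828 ≈ 0.7983 bits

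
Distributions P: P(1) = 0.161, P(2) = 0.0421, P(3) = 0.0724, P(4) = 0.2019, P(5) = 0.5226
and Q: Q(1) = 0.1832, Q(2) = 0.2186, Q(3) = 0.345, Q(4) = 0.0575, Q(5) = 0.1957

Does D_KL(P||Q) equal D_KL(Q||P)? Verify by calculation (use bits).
D_KL(P||Q) = 0.8133 bits, D_KL(Q||P) = 0.9492 bits. No — D_KL(P||Q) ≠ D_KL(Q||P) for this pair.

D_KL(P||Q) = Σ P(x) log₂(P(x)/Q(x))

Computing term by term:
  P(1)·log₂(P(1)/Q(1)) = 0.161·log₂(0.161/0.1832) = -0.03000
  P(2)·log₂(P(2)/Q(2)) = 0.0421·log₂(0.0421/0.2186) = -0.10005
  P(3)·log₂(P(3)/Q(3)) = 0.0724·log₂(0.0724/0.345) = -0.16308
  P(4)·log₂(P(4)/Q(4)) = 0.2019·log₂(0.2019/0.0575) = 0.36584
  P(5)·log₂(P(5)/Q(5)) = 0.5226·log₂(0.5226/0.1957) = 0.74056

D_KL(P||Q) = -0.03000 - 0.10005 - 0.16308 + 0.36584 + 0.74056 = 0.81327 ≈ 0.8133 bits

D_KL(Q||P) = Σ Q(x) log₂(Q(x)/P(x))

Computing term by term:
  Q(1)·log₂(Q(1)/P(1)) = 0.1832·log₂(0.1832/0.161) = 0.03414
  Q(2)·log₂(Q(2)/P(2)) = 0.2186·log₂(0.2186/0.0421) = 0.51948
  Q(3)·log₂(Q(3)/P(3)) = 0.345·log₂(0.345/0.0724) = 0.77712
  Q(4)·log₂(Q(4)/P(4)) = 0.0575·log₂(0.0575/0.2019) = -0.10419
  Q(5)·log₂(Q(5)/P(5)) = 0.1957·log₂(0.1957/0.5226) = -0.27732

D_KL(Q||P) = 0.03414 + 0.51948 + 0.77712 - 0.10419 - 0.27732 = 0.94923 ≈ 0.9492 bits

These are NOT equal (difference: 0.1359 bits). KL divergence is asymmetric: D_KL(P||Q) ≠ D_KL(Q||P) in general.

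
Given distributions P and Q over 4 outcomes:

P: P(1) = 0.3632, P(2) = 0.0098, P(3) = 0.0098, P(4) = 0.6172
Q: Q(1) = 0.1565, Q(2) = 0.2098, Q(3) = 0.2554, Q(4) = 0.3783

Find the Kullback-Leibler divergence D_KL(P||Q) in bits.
0.7876 bits

D_KL(P||Q) = Σ P(x) log₂(P(x)/Q(x))

Computing term by term:
  P(1)·log₂(P(1)/Q(1)) = 0.3632·log₂(0.3632/0.1565) = 0.44114
  P(2)·log₂(P(2)/Q(2)) = 0.0098·log₂(0.0098/0.2098) = -0.04332
  P(3)·log₂(P(3)/Q(3)) = 0.0098·log₂(0.0098/0.2554) = -0.04610
  P(4)·log₂(P(4)/Q(4)) = 0.6172·log₂(0.6172/0.3783) = 0.43587

D_KL(P||Q) = 0.44114 - 0.04332 - 0.04610 + 0.43587 = 0.78759 ≈ 0.7876 bits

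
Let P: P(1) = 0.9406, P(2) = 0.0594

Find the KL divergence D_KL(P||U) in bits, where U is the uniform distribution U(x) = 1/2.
0.6749 bits

U(i) = 1/2 for all i

D_KL(P||U) = Σ P(x) log₂(P(x) / (1/2))
           = Σ P(x) log₂(P(x)) + log₂(2)
           = log₂(2) - H(P)

H(P) = -Σ P(x) log₂(P(x)):
  -P(1)·log₂(P(1)) = -(0.9406)·log₂(0.9406) = 0.08310
  -P(2)·log₂(P(2)) = -(0.0594)·log₂(0.0594) = 0.24196
H(P) = 0.08310 + 0.24196 = 0.32506 bits

log₂(2) = 1.00000 bits

D_KL(P||U) = 1.00000 - 0.32506 = 0.67494 ≈ 0.6749 bits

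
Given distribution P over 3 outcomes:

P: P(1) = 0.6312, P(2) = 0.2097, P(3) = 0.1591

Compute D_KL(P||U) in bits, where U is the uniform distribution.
0.2714 bits

U(i) = 1/3 for all i

D_KL(P||U) = Σ P(x) log₂(P(x) / (1/3))
           = Σ P(x) log₂(P(x)) + log₂(3)
           = log₂(3) - H(P)

H(P) = -Σ P(x) log₂(P(x)):
  -P(1)·log₂(P(1)) = -(0.6312)·log₂(0.6312) = 0.41901
  -P(2)·log₂(P(2)) = -(0.2097)·log₂(0.2097) = 0.47258
  -P(3)·log₂(P(3)) = -(0.1591)·log₂(0.1591) = 0.42193
H(P) = 0.41901 + 0.47258 + 0.42193 = 1.31352 bits

log₂(3) = 1.58496 bits

D_KL(P||U) = 1.58496 - 1.31352 = 0.27144 ≈ 0.2714 bits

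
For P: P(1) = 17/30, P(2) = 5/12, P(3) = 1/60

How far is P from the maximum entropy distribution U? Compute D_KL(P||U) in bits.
0.4959 bits

U(i) = 1/3 for all i

D_KL(P||U) = Σ P(x) log₂(P(x) / (1/3))
           = Σ P(x) log₂(P(x)) + log₂(3)
           = log₂(3) - H(P)

H(P) = -Σ P(x) log₂(P(x)):
  -P(1)·log₂(P(1)) = -(17/30)·log₂(17/30) = 0.46434
  -P(2)·log₂(P(2)) = -(5/12)·log₂(5/12) = 0.52626
  -P(3)·log₂(P(3)) = -(1/60)·log₂(1/60) = 0.09845
H(P) = 0.46434 + 0.52626 + 0.09845 = 1.08905 bits

log₂(3) = 1.58496 bits

D_KL(P||U) = 1.58496 - 1.08905 = 0.49591 ≈ 0.4959 bits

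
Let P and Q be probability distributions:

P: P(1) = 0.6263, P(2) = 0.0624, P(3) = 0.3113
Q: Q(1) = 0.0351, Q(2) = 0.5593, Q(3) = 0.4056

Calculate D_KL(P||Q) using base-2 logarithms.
2.2875 bits

D_KL(P||Q) = Σ P(x) log₂(P(x)/Q(x))

Computing term by term:
  P(1)·log₂(P(1)/Q(1)) = 0.6263·log₂(0.6263/0.0351) = 2.60372
  P(2)·log₂(P(2)/Q(2)) = 0.0624·log₂(0.0624/0.5593) = -0.19743
  P(3)·log₂(P(3)/Q(3)) = 0.3113·log₂(0.3113/0.4056) = -0.11884

D_KL(P||Q) = 2.60372 - 0.19743 - 0.11884 = 2.28745 ≈ 2.2875 bits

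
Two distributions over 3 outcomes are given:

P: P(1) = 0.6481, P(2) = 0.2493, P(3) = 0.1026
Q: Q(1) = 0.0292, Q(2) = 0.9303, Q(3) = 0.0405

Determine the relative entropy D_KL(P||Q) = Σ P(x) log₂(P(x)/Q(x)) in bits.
2.5624 bits

D_KL(P||Q) = Σ P(x) log₂(P(x)/Q(x))

Computing term by term:
  P(1)·log₂(P(1)/Q(1)) = 0.6481·log₂(0.6481/0.0292) = 2.89842
  P(2)·log₂(P(2)/Q(2)) = 0.2493·log₂(0.2493/0.9303) = -0.47362
  P(3)·log₂(P(3)/Q(3)) = 0.1026·log₂(0.1026/0.0405) = 0.13759

D_KL(P||Q) = 2.89842 - 0.47362 + 0.13759 = 2.56239 ≈ 2.5624 bits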